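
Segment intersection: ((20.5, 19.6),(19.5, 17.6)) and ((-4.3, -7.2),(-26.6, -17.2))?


Cross products: d1=-349.64, d2=-315.04, d3=-22.8, d4=-57.4
d1*d2 < 0 and d3*d4 < 0? no

No, they don't intersect


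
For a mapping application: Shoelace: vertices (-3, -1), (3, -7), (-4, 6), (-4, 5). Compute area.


Shoelace sum: ((-3)*(-7) - 3*(-1)) + (3*6 - (-4)*(-7)) + ((-4)*5 - (-4)*6) + ((-4)*(-1) - (-3)*5)
= 37
Area = |37|/2 = 18.5

18.5


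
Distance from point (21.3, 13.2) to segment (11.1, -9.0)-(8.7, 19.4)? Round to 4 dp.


Project P onto AB: t = 0.746 (clamped to [0,1])
Closest point on segment: (9.3096, 12.1867)
Distance: 12.0332

12.0332


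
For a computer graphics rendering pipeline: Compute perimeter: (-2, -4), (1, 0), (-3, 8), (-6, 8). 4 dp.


Sides: (-2, -4)->(1, 0): sqrt(25) = 5, (1, 0)->(-3, 8): sqrt(80) = 8.944272, (-3, 8)->(-6, 8): sqrt(9) = 3, (-6, 8)->(-2, -4): sqrt(160) = 12.649111
Sum = 29.593383
Perimeter = 29.5934

29.5934


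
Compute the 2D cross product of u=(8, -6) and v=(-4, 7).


u x v = u_x*v_y - u_y*v_x = 8*7 - (-6)*(-4)
= 56 - 24 = 32

32


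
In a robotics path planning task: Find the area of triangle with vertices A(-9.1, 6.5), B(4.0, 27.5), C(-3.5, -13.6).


Area = |x_A(y_B-y_C) + x_B(y_C-y_A) + x_C(y_A-y_B)|/2
= |(-374.01) + (-80.4) + 73.5|/2
= 380.91/2 = 190.455

190.455


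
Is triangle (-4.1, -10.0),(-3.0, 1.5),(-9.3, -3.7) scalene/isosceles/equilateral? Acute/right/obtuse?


Side lengths squared: AB^2=133.46, BC^2=66.73, CA^2=66.73
Sorted: [66.73, 66.73, 133.46]
By sides: Isosceles, By angles: Right

Isosceles, Right


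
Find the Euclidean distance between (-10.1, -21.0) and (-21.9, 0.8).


dx=-11.8, dy=21.8
d^2 = (-11.8)^2 + 21.8^2 = 614.48
d = sqrt(614.48) = 24.7887

24.7887


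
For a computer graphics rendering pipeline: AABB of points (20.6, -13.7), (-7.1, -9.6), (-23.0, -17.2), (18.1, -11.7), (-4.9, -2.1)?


x range: [-23, 20.6]
y range: [-17.2, -2.1]
Bounding box: (-23,-17.2) to (20.6,-2.1)

(-23,-17.2) to (20.6,-2.1)


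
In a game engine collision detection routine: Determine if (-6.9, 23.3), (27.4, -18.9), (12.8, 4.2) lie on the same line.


Cross product: (27.4-(-6.9))*(4.2-23.3) - ((-18.9)-23.3)*(12.8-(-6.9))
= 176.21

No, not collinear


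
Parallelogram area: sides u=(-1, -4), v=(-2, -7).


|u x v| = |(-1)*(-7) - (-4)*(-2)|
= |7 - 8| = 1

1


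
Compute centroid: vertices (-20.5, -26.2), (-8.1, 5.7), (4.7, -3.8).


Centroid = ((x_A+x_B+x_C)/3, (y_A+y_B+y_C)/3)
= (((-20.5)+(-8.1)+4.7)/3, ((-26.2)+5.7+(-3.8))/3)
= (-7.9667, -8.1)

(-7.9667, -8.1)


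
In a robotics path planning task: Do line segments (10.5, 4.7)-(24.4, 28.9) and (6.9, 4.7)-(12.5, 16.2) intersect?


Cross products: d1=-41.4, d2=-65.73, d3=87.12, d4=111.45
d1*d2 < 0 and d3*d4 < 0? no

No, they don't intersect


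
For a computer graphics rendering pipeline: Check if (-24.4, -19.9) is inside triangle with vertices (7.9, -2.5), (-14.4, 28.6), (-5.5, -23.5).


Cross products: AB x AP = 1392.55, BC x BP = -952.65, CA x CP = 445.14
All same sign? no

No, outside


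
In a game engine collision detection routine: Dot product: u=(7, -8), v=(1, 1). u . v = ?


u . v = u_x*v_x + u_y*v_y = 7*1 + (-8)*1
= 7 + (-8) = -1

-1


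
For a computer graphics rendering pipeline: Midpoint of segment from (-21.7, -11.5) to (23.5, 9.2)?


M = (((-21.7)+23.5)/2, ((-11.5)+9.2)/2)
= (0.9, -1.15)

(0.9, -1.15)


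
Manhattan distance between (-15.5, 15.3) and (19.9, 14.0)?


|(-15.5)-19.9| + |15.3-14| = 35.4 + 1.3 = 36.7

36.7


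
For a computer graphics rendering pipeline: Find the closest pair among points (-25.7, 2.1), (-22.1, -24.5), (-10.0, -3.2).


d(P0,P1) = 26.8425, d(P0,P2) = 16.5705, d(P1,P2) = 24.4969
Closest: P0 and P2

Closest pair: (-25.7, 2.1) and (-10.0, -3.2), distance = 16.5705


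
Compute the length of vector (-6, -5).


|u| = sqrt((-6)^2 + (-5)^2) = sqrt(61) = 7.8102

7.8102


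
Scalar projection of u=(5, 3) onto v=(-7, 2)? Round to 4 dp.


u.v = -29, |v| = sqrt(53) = 7.2801
Scalar projection = u.v / |v| = -29 / sqrt(53) = -3.9835

-3.9835


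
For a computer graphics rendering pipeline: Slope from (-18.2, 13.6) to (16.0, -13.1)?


slope = (y2-y1)/(x2-x1) = ((-13.1)-13.6)/(16-(-18.2)) = (-26.7)/34.2 = -0.7807

-0.7807


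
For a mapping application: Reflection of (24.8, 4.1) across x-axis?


Reflection over x-axis: (x,y) -> (x,-y)
(24.8, 4.1) -> (24.8, -4.1)

(24.8, -4.1)


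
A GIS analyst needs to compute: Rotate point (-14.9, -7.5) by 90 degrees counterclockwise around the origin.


90° CCW: (x,y) -> (-y, x)
(-14.9,-7.5) -> (7.5, -14.9)

(7.5, -14.9)


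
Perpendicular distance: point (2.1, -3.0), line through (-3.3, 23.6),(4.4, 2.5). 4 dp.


|cross product| = 90.88
|line direction| = sqrt(504.5) = 22.4611
Distance = 90.88/sqrt(504.5) = 4.0461

4.0461


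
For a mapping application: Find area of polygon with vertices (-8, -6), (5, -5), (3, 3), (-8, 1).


Shoelace sum: ((-8)*(-5) - 5*(-6)) + (5*3 - 3*(-5)) + (3*1 - (-8)*3) + ((-8)*(-6) - (-8)*1)
= 183
Area = |183|/2 = 91.5

91.5


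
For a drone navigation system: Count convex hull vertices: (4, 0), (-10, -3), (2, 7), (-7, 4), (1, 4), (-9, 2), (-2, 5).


Convex hull vertices (CCW): (-10, -3), (4, 0), (2, 7), (-7, 4), (-9, 2)
Count = 5

5


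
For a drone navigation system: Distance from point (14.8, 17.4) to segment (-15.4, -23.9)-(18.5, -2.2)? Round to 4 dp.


Project P onto AB: t = 1 (clamped to [0,1])
Closest point on segment: (18.5, -2.2)
Distance: 19.9462

19.9462


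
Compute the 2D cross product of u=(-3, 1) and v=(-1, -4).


u x v = u_x*v_y - u_y*v_x = (-3)*(-4) - 1*(-1)
= 12 - (-1) = 13

13


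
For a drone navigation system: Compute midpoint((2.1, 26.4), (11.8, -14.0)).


M = ((2.1+11.8)/2, (26.4+(-14))/2)
= (6.95, 6.2)

(6.95, 6.2)


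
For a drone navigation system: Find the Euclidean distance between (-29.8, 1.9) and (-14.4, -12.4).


dx=15.4, dy=-14.3
d^2 = 15.4^2 + (-14.3)^2 = 441.65
d = sqrt(441.65) = 21.0155

21.0155


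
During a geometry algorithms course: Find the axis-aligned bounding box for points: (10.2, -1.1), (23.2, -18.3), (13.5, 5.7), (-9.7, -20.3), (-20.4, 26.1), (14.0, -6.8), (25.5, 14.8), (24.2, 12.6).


x range: [-20.4, 25.5]
y range: [-20.3, 26.1]
Bounding box: (-20.4,-20.3) to (25.5,26.1)

(-20.4,-20.3) to (25.5,26.1)


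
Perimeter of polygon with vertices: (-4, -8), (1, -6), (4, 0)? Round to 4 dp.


Sides: (-4, -8)->(1, -6): sqrt(29) = 5.385165, (1, -6)->(4, 0): sqrt(45) = 6.708204, (4, 0)->(-4, -8): sqrt(128) = 11.313708
Sum = 23.407077
Perimeter = 23.4071

23.4071


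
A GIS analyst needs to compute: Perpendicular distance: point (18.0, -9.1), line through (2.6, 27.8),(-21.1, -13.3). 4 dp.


|cross product| = 1507.47
|line direction| = sqrt(2250.9) = 47.4437
Distance = 1507.47/sqrt(2250.9) = 31.7739

31.7739


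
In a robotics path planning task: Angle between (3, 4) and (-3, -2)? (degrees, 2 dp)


u.v = -17, |u| = sqrt(25) = 5, |v| = sqrt(13) = 3.6056
cos(theta) = u.v/(|u||v|) = -17/sqrt(325) = -0.94299
theta = acos(-0.94299) = 160.56 degrees

160.56 degrees


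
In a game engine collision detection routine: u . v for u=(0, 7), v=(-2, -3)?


u . v = u_x*v_x + u_y*v_y = 0*(-2) + 7*(-3)
= 0 + (-21) = -21

-21


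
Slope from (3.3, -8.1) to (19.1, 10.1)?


slope = (y2-y1)/(x2-x1) = (10.1-(-8.1))/(19.1-3.3) = 18.2/15.8 = 1.1519

1.1519


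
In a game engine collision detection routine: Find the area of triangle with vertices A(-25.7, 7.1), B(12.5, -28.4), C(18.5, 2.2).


Area = |x_A(y_B-y_C) + x_B(y_C-y_A) + x_C(y_A-y_B)|/2
= |786.42 + (-61.25) + 656.75|/2
= 1381.92/2 = 690.96

690.96


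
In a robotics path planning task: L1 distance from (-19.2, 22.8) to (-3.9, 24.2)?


|(-19.2)-(-3.9)| + |22.8-24.2| = 15.3 + 1.4 = 16.7

16.7


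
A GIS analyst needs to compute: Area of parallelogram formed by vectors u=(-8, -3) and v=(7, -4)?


|u x v| = |(-8)*(-4) - (-3)*7|
= |32 - (-21)| = 53

53


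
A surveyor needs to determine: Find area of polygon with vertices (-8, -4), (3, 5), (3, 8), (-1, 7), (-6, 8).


Shoelace sum: ((-8)*5 - 3*(-4)) + (3*8 - 3*5) + (3*7 - (-1)*8) + ((-1)*8 - (-6)*7) + ((-6)*(-4) - (-8)*8)
= 132
Area = |132|/2 = 66

66


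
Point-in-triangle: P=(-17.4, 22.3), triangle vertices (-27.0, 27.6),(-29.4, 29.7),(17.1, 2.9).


Cross products: AB x AP = -7.44, BC x BP = -22.5, CA x CP = -3.39
All same sign? yes

Yes, inside


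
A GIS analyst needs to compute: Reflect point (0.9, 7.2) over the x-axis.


Reflection over x-axis: (x,y) -> (x,-y)
(0.9, 7.2) -> (0.9, -7.2)

(0.9, -7.2)


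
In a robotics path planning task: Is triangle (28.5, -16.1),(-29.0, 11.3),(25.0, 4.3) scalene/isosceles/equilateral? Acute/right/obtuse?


Side lengths squared: AB^2=4057.01, BC^2=2965, CA^2=428.41
Sorted: [428.41, 2965, 4057.01]
By sides: Scalene, By angles: Obtuse

Scalene, Obtuse


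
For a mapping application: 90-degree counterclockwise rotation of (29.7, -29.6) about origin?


90° CCW: (x,y) -> (-y, x)
(29.7,-29.6) -> (29.6, 29.7)

(29.6, 29.7)


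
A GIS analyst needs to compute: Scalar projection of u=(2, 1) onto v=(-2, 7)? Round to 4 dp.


u.v = 3, |v| = sqrt(53) = 7.2801
Scalar projection = u.v / |v| = 3 / sqrt(53) = 0.4121

0.4121


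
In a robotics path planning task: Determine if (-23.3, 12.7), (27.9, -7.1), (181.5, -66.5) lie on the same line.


Cross product: (27.9-(-23.3))*((-66.5)-12.7) - ((-7.1)-12.7)*(181.5-(-23.3))
= 0

Yes, collinear


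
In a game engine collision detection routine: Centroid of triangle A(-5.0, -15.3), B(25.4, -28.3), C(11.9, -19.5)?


Centroid = ((x_A+x_B+x_C)/3, (y_A+y_B+y_C)/3)
= (((-5)+25.4+11.9)/3, ((-15.3)+(-28.3)+(-19.5))/3)
= (10.7667, -21.0333)

(10.7667, -21.0333)


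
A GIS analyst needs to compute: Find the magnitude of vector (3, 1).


|u| = sqrt(3^2 + 1^2) = sqrt(10) = 3.1623

3.1623


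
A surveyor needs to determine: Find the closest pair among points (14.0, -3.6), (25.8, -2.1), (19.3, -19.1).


d(P0,P1) = 11.895, d(P0,P2) = 16.3811, d(P1,P2) = 18.2003
Closest: P0 and P1

Closest pair: (14.0, -3.6) and (25.8, -2.1), distance = 11.895


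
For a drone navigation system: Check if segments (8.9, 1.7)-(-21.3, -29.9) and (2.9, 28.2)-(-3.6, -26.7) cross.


Cross products: d1=501.65, d2=-950.93, d3=-989.9, d4=462.68
d1*d2 < 0 and d3*d4 < 0? yes

Yes, they intersect


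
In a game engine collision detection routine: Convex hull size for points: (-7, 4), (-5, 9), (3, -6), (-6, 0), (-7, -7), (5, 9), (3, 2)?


Convex hull vertices (CCW): (-7, -7), (3, -6), (5, 9), (-5, 9), (-7, 4)
Count = 5

5


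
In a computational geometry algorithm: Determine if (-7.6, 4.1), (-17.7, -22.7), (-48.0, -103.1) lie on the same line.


Cross product: ((-17.7)-(-7.6))*((-103.1)-4.1) - ((-22.7)-4.1)*((-48)-(-7.6))
= 0

Yes, collinear


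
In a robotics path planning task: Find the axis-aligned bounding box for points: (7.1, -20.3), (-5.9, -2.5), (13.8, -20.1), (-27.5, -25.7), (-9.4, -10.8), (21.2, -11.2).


x range: [-27.5, 21.2]
y range: [-25.7, -2.5]
Bounding box: (-27.5,-25.7) to (21.2,-2.5)

(-27.5,-25.7) to (21.2,-2.5)


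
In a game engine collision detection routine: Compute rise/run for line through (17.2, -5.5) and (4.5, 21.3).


slope = (y2-y1)/(x2-x1) = (21.3-(-5.5))/(4.5-17.2) = 26.8/(-12.7) = -2.1102

-2.1102


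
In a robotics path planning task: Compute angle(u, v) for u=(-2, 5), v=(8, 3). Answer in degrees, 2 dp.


u.v = -1, |u| = sqrt(29) = 5.3852, |v| = sqrt(73) = 8.544
cos(theta) = u.v/(|u||v|) = -1/sqrt(2117) = -0.021734
theta = acos(-0.021734) = 91.25 degrees

91.25 degrees


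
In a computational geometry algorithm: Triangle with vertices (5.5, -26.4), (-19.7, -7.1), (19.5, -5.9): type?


Side lengths squared: AB^2=1007.53, BC^2=1538.08, CA^2=616.25
Sorted: [616.25, 1007.53, 1538.08]
By sides: Scalene, By angles: Acute

Scalene, Acute


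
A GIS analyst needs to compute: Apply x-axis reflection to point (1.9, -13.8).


Reflection over x-axis: (x,y) -> (x,-y)
(1.9, -13.8) -> (1.9, 13.8)

(1.9, 13.8)


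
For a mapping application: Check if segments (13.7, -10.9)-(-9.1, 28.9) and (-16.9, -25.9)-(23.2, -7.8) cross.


Cross products: d1=47.64, d2=2056.3, d3=1559.88, d4=-448.78
d1*d2 < 0 and d3*d4 < 0? no

No, they don't intersect


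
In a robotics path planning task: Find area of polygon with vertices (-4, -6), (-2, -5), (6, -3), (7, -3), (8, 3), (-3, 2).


Shoelace sum: ((-4)*(-5) - (-2)*(-6)) + ((-2)*(-3) - 6*(-5)) + (6*(-3) - 7*(-3)) + (7*3 - 8*(-3)) + (8*2 - (-3)*3) + ((-3)*(-6) - (-4)*2)
= 143
Area = |143|/2 = 71.5

71.5


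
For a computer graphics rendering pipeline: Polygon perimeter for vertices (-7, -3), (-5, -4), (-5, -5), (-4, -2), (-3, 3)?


Sides: (-7, -3)->(-5, -4): sqrt(5) = 2.236068, (-5, -4)->(-5, -5): sqrt(1) = 1, (-5, -5)->(-4, -2): sqrt(10) = 3.162278, (-4, -2)->(-3, 3): sqrt(26) = 5.09902, (-3, 3)->(-7, -3): sqrt(52) = 7.211103
Sum = 18.708469
Perimeter = 18.7085

18.7085


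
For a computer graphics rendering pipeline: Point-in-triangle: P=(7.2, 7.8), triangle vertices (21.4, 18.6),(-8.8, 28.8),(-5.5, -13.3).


Cross products: AB x AP = 471, BC x BP = 604.3, CA x CP = 162.46
All same sign? yes

Yes, inside


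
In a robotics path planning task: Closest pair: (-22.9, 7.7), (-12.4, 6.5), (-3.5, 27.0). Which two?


d(P0,P1) = 10.5683, d(P0,P2) = 27.3651, d(P1,P2) = 22.3486
Closest: P0 and P1

Closest pair: (-22.9, 7.7) and (-12.4, 6.5), distance = 10.5683


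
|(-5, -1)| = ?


|u| = sqrt((-5)^2 + (-1)^2) = sqrt(26) = 5.099

5.099


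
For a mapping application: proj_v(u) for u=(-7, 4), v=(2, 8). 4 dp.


u.v = 18, |v| = sqrt(68) = 8.2462
Scalar projection = u.v / |v| = 18 / sqrt(68) = 2.1828

2.1828


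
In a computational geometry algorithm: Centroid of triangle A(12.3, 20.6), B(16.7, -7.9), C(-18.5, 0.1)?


Centroid = ((x_A+x_B+x_C)/3, (y_A+y_B+y_C)/3)
= ((12.3+16.7+(-18.5))/3, (20.6+(-7.9)+0.1)/3)
= (3.5, 4.2667)

(3.5, 4.2667)


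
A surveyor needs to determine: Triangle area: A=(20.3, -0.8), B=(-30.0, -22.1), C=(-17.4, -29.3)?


Area = |x_A(y_B-y_C) + x_B(y_C-y_A) + x_C(y_A-y_B)|/2
= |146.16 + 855 + (-370.62)|/2
= 630.54/2 = 315.27

315.27


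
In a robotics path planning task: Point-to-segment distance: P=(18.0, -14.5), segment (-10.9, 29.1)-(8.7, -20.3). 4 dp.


Project P onto AB: t = 0.9631 (clamped to [0,1])
Closest point on segment: (7.9767, -18.4769)
Distance: 10.7835

10.7835


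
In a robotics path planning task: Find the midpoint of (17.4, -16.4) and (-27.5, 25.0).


M = ((17.4+(-27.5))/2, ((-16.4)+25)/2)
= (-5.05, 4.3)

(-5.05, 4.3)


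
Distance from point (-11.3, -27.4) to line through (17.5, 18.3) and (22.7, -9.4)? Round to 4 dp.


|cross product| = 1035.4
|line direction| = sqrt(794.33) = 28.1839
Distance = 1035.4/sqrt(794.33) = 36.7373

36.7373


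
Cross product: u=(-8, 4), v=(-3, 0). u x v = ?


u x v = u_x*v_y - u_y*v_x = (-8)*0 - 4*(-3)
= 0 - (-12) = 12

12


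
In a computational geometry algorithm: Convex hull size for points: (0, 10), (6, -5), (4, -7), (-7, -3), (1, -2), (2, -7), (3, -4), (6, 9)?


Convex hull vertices (CCW): (-7, -3), (2, -7), (4, -7), (6, -5), (6, 9), (0, 10)
Count = 6

6


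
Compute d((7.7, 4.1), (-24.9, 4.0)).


dx=-32.6, dy=-0.1
d^2 = (-32.6)^2 + (-0.1)^2 = 1062.77
d = sqrt(1062.77) = 32.6002

32.6002


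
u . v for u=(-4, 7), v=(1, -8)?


u . v = u_x*v_x + u_y*v_y = (-4)*1 + 7*(-8)
= (-4) + (-56) = -60

-60


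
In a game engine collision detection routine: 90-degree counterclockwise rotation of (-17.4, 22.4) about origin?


90° CCW: (x,y) -> (-y, x)
(-17.4,22.4) -> (-22.4, -17.4)

(-22.4, -17.4)


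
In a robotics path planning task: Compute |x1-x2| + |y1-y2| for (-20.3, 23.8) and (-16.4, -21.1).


|(-20.3)-(-16.4)| + |23.8-(-21.1)| = 3.9 + 44.9 = 48.8

48.8


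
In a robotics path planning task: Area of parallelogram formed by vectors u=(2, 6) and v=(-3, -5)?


|u x v| = |2*(-5) - 6*(-3)|
= |(-10) - (-18)| = 8

8


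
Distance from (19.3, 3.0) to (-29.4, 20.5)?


dx=-48.7, dy=17.5
d^2 = (-48.7)^2 + 17.5^2 = 2677.94
d = sqrt(2677.94) = 51.7488

51.7488


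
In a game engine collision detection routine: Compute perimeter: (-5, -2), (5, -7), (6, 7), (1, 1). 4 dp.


Sides: (-5, -2)->(5, -7): sqrt(125) = 11.18034, (5, -7)->(6, 7): sqrt(197) = 14.035669, (6, 7)->(1, 1): sqrt(61) = 7.81025, (1, 1)->(-5, -2): sqrt(45) = 6.708204
Sum = 39.734463
Perimeter = 39.7345

39.7345


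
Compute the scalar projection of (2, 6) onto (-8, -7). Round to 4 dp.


u.v = -58, |v| = sqrt(113) = 10.6301
Scalar projection = u.v / |v| = -58 / sqrt(113) = -5.4562

-5.4562


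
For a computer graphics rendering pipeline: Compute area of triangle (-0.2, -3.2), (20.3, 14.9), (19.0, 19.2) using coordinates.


Area = |x_A(y_B-y_C) + x_B(y_C-y_A) + x_C(y_A-y_B)|/2
= |0.86 + 454.72 + (-343.9)|/2
= 111.68/2 = 55.84

55.84


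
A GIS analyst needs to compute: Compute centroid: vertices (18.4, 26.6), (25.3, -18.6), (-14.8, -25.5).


Centroid = ((x_A+x_B+x_C)/3, (y_A+y_B+y_C)/3)
= ((18.4+25.3+(-14.8))/3, (26.6+(-18.6)+(-25.5))/3)
= (9.6333, -5.8333)

(9.6333, -5.8333)


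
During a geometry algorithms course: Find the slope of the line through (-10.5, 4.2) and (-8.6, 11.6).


slope = (y2-y1)/(x2-x1) = (11.6-4.2)/((-8.6)-(-10.5)) = 7.4/1.9 = 3.8947

3.8947


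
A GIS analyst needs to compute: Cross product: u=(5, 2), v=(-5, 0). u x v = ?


u x v = u_x*v_y - u_y*v_x = 5*0 - 2*(-5)
= 0 - (-10) = 10

10


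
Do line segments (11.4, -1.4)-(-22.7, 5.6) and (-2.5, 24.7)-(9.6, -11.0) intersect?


Cross products: d1=180.42, d2=-952.25, d3=-792.71, d4=339.96
d1*d2 < 0 and d3*d4 < 0? yes

Yes, they intersect


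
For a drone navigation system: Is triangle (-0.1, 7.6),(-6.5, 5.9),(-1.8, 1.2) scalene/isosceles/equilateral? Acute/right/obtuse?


Side lengths squared: AB^2=43.85, BC^2=44.18, CA^2=43.85
Sorted: [43.85, 43.85, 44.18]
By sides: Isosceles, By angles: Acute

Isosceles, Acute


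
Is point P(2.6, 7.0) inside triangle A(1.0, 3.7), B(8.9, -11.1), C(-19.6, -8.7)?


Cross products: AB x AP = 49.75, BC x BP = -500.73, CA x CP = 48.14
All same sign? no

No, outside


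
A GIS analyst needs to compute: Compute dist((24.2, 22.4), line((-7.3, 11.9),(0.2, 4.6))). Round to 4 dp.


|cross product| = 308.7
|line direction| = sqrt(109.54) = 10.4661
Distance = 308.7/sqrt(109.54) = 29.4951

29.4951


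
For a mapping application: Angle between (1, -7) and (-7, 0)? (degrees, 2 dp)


u.v = -7, |u| = sqrt(50) = 7.0711, |v| = sqrt(49) = 7
cos(theta) = u.v/(|u||v|) = -7/sqrt(2450) = -0.141421
theta = acos(-0.141421) = 98.13 degrees

98.13 degrees


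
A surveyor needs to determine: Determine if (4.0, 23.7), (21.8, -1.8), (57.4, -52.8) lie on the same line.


Cross product: (21.8-4)*((-52.8)-23.7) - ((-1.8)-23.7)*(57.4-4)
= 0

Yes, collinear


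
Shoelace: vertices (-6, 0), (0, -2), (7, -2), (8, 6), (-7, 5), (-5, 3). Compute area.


Shoelace sum: ((-6)*(-2) - 0*0) + (0*(-2) - 7*(-2)) + (7*6 - 8*(-2)) + (8*5 - (-7)*6) + ((-7)*3 - (-5)*5) + ((-5)*0 - (-6)*3)
= 188
Area = |188|/2 = 94

94


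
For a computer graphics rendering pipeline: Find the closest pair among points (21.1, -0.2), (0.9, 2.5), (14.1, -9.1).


d(P0,P1) = 20.3796, d(P0,P2) = 11.323, d(P1,P2) = 17.5727
Closest: P0 and P2

Closest pair: (21.1, -0.2) and (14.1, -9.1), distance = 11.323


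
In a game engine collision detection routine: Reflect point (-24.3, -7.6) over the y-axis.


Reflection over y-axis: (x,y) -> (-x,y)
(-24.3, -7.6) -> (24.3, -7.6)

(24.3, -7.6)


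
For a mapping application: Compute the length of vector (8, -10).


|u| = sqrt(8^2 + (-10)^2) = sqrt(164) = 12.8062

12.8062


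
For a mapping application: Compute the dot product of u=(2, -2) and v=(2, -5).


u . v = u_x*v_x + u_y*v_y = 2*2 + (-2)*(-5)
= 4 + 10 = 14

14


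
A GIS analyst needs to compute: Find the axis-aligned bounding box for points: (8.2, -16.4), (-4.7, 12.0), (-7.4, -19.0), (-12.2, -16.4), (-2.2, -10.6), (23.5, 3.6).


x range: [-12.2, 23.5]
y range: [-19, 12]
Bounding box: (-12.2,-19) to (23.5,12)

(-12.2,-19) to (23.5,12)


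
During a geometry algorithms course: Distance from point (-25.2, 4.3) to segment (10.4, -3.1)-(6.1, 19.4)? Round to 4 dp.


Project P onto AB: t = 0.609 (clamped to [0,1])
Closest point on segment: (7.7812, 10.6031)
Distance: 33.5781

33.5781


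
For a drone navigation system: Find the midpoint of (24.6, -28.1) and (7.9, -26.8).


M = ((24.6+7.9)/2, ((-28.1)+(-26.8))/2)
= (16.25, -27.45)

(16.25, -27.45)


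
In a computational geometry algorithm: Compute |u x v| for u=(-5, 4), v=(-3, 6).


|u x v| = |(-5)*6 - 4*(-3)|
= |(-30) - (-12)| = 18

18


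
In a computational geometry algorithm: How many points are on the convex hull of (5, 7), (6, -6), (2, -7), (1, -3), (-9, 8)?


Convex hull vertices (CCW): (-9, 8), (2, -7), (6, -6), (5, 7)
Count = 4

4


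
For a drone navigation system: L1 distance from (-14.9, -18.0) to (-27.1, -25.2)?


|(-14.9)-(-27.1)| + |(-18)-(-25.2)| = 12.2 + 7.2 = 19.4

19.4


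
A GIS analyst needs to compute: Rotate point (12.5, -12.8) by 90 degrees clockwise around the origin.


90° CW: (x,y) -> (y, -x)
(12.5,-12.8) -> (-12.8, -12.5)

(-12.8, -12.5)


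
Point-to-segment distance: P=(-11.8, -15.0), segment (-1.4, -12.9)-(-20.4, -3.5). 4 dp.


Project P onto AB: t = 0.3958 (clamped to [0,1])
Closest point on segment: (-8.9203, -9.1794)
Distance: 6.494

6.494


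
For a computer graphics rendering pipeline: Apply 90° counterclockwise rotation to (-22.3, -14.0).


90° CCW: (x,y) -> (-y, x)
(-22.3,-14) -> (14, -22.3)

(14, -22.3)


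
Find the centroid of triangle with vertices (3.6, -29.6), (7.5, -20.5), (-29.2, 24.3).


Centroid = ((x_A+x_B+x_C)/3, (y_A+y_B+y_C)/3)
= ((3.6+7.5+(-29.2))/3, ((-29.6)+(-20.5)+24.3)/3)
= (-6.0333, -8.6)

(-6.0333, -8.6)


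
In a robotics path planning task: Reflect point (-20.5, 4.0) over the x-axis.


Reflection over x-axis: (x,y) -> (x,-y)
(-20.5, 4) -> (-20.5, -4)

(-20.5, -4)


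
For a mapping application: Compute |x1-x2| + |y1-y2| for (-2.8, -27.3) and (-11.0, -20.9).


|(-2.8)-(-11)| + |(-27.3)-(-20.9)| = 8.2 + 6.4 = 14.6

14.6


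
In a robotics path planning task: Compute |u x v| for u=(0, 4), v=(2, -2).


|u x v| = |0*(-2) - 4*2|
= |0 - 8| = 8

8


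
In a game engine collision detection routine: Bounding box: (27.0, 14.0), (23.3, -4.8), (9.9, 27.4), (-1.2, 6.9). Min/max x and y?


x range: [-1.2, 27]
y range: [-4.8, 27.4]
Bounding box: (-1.2,-4.8) to (27,27.4)

(-1.2,-4.8) to (27,27.4)


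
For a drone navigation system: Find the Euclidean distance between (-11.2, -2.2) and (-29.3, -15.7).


dx=-18.1, dy=-13.5
d^2 = (-18.1)^2 + (-13.5)^2 = 509.86
d = sqrt(509.86) = 22.5801

22.5801


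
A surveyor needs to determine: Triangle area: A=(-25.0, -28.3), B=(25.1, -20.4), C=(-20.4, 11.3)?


Area = |x_A(y_B-y_C) + x_B(y_C-y_A) + x_C(y_A-y_B)|/2
= |792.5 + 993.96 + 161.16|/2
= 1947.62/2 = 973.81

973.81


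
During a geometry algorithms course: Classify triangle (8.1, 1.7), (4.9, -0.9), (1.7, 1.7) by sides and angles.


Side lengths squared: AB^2=17, BC^2=17, CA^2=40.96
Sorted: [17, 17, 40.96]
By sides: Isosceles, By angles: Obtuse

Isosceles, Obtuse


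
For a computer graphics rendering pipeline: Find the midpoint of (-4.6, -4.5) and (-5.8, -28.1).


M = (((-4.6)+(-5.8))/2, ((-4.5)+(-28.1))/2)
= (-5.2, -16.3)

(-5.2, -16.3)


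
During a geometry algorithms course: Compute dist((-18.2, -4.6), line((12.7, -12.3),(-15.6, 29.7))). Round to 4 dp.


|cross product| = 1079.89
|line direction| = sqrt(2564.89) = 50.6447
Distance = 1079.89/sqrt(2564.89) = 21.3228

21.3228


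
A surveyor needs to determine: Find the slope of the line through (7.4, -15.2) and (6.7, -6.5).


slope = (y2-y1)/(x2-x1) = ((-6.5)-(-15.2))/(6.7-7.4) = 8.7/(-0.7) = -12.4286

-12.4286


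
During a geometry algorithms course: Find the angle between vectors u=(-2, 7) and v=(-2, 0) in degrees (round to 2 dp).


u.v = 4, |u| = sqrt(53) = 7.2801, |v| = sqrt(4) = 2
cos(theta) = u.v/(|u||v|) = 4/sqrt(212) = 0.274721
theta = acos(0.274721) = 74.05 degrees

74.05 degrees


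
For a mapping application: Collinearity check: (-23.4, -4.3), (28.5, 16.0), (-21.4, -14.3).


Cross product: (28.5-(-23.4))*((-14.3)-(-4.3)) - (16-(-4.3))*((-21.4)-(-23.4))
= -559.6

No, not collinear


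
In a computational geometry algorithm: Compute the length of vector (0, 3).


|u| = sqrt(0^2 + 3^2) = sqrt(9) = 3

3


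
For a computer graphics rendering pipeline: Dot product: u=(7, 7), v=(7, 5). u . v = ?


u . v = u_x*v_x + u_y*v_y = 7*7 + 7*5
= 49 + 35 = 84

84


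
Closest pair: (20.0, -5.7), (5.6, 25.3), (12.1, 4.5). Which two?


d(P0,P1) = 34.1813, d(P0,P2) = 12.9016, d(P1,P2) = 21.792
Closest: P0 and P2

Closest pair: (20.0, -5.7) and (12.1, 4.5), distance = 12.9016


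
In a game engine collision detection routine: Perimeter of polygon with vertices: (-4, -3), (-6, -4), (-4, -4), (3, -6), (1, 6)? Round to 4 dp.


Sides: (-4, -3)->(-6, -4): sqrt(5) = 2.236068, (-6, -4)->(-4, -4): sqrt(4) = 2, (-4, -4)->(3, -6): sqrt(53) = 7.28011, (3, -6)->(1, 6): sqrt(148) = 12.165525, (1, 6)->(-4, -3): sqrt(106) = 10.29563
Sum = 33.977333
Perimeter = 33.9773

33.9773


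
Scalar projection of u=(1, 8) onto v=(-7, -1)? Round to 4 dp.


u.v = -15, |v| = sqrt(50) = 7.0711
Scalar projection = u.v / |v| = -15 / sqrt(50) = -2.1213

-2.1213


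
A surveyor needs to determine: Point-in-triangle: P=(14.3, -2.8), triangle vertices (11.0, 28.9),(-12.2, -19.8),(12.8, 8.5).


Cross products: AB x AP = 896.15, BC x BP = -324.95, CA x CP = -10.26
All same sign? no

No, outside


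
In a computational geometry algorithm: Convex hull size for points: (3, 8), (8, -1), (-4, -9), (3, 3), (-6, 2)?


Convex hull vertices (CCW): (-6, 2), (-4, -9), (8, -1), (3, 8)
Count = 4

4


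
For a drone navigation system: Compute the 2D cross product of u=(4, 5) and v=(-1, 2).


u x v = u_x*v_y - u_y*v_x = 4*2 - 5*(-1)
= 8 - (-5) = 13

13


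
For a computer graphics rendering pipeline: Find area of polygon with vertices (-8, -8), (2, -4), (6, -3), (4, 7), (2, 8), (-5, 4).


Shoelace sum: ((-8)*(-4) - 2*(-8)) + (2*(-3) - 6*(-4)) + (6*7 - 4*(-3)) + (4*8 - 2*7) + (2*4 - (-5)*8) + ((-5)*(-8) - (-8)*4)
= 258
Area = |258|/2 = 129

129


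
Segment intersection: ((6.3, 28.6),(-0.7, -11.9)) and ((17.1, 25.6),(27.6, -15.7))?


Cross products: d1=-414.54, d2=-1128.89, d3=458.4, d4=1172.75
d1*d2 < 0 and d3*d4 < 0? no

No, they don't intersect


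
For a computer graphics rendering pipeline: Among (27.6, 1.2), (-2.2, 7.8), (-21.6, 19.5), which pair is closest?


d(P0,P1) = 30.5221, d(P0,P2) = 52.4931, d(P1,P2) = 22.655
Closest: P1 and P2

Closest pair: (-2.2, 7.8) and (-21.6, 19.5), distance = 22.655


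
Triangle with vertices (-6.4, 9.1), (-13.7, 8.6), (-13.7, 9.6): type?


Side lengths squared: AB^2=53.54, BC^2=1, CA^2=53.54
Sorted: [1, 53.54, 53.54]
By sides: Isosceles, By angles: Acute

Isosceles, Acute


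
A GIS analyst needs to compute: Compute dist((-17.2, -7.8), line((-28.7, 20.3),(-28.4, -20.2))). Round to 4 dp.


|cross product| = 457.32
|line direction| = sqrt(1640.34) = 40.5011
Distance = 457.32/sqrt(1640.34) = 11.2915

11.2915


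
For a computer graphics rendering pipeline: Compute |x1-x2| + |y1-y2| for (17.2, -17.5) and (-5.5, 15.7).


|17.2-(-5.5)| + |(-17.5)-15.7| = 22.7 + 33.2 = 55.9

55.9


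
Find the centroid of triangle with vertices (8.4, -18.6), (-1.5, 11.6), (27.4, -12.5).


Centroid = ((x_A+x_B+x_C)/3, (y_A+y_B+y_C)/3)
= ((8.4+(-1.5)+27.4)/3, ((-18.6)+11.6+(-12.5))/3)
= (11.4333, -6.5)

(11.4333, -6.5)


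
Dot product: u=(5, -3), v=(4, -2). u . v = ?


u . v = u_x*v_x + u_y*v_y = 5*4 + (-3)*(-2)
= 20 + 6 = 26

26


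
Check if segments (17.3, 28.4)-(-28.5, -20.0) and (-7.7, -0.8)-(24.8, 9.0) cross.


Cross products: d1=704, d2=-420.16, d3=127.36, d4=1251.52
d1*d2 < 0 and d3*d4 < 0? no

No, they don't intersect


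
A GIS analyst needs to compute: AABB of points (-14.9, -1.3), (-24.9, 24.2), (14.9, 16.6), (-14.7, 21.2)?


x range: [-24.9, 14.9]
y range: [-1.3, 24.2]
Bounding box: (-24.9,-1.3) to (14.9,24.2)

(-24.9,-1.3) to (14.9,24.2)


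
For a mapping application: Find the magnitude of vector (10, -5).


|u| = sqrt(10^2 + (-5)^2) = sqrt(125) = 11.1803

11.1803


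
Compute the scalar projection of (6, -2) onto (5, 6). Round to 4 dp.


u.v = 18, |v| = sqrt(61) = 7.8102
Scalar projection = u.v / |v| = 18 / sqrt(61) = 2.3047

2.3047


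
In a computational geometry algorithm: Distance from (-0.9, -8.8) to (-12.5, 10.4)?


dx=-11.6, dy=19.2
d^2 = (-11.6)^2 + 19.2^2 = 503.2
d = sqrt(503.2) = 22.4321

22.4321


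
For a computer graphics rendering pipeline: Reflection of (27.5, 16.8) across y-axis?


Reflection over y-axis: (x,y) -> (-x,y)
(27.5, 16.8) -> (-27.5, 16.8)

(-27.5, 16.8)


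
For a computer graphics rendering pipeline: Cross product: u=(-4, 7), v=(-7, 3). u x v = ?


u x v = u_x*v_y - u_y*v_x = (-4)*3 - 7*(-7)
= (-12) - (-49) = 37

37


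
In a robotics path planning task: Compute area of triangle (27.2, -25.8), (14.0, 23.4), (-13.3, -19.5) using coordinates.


Area = |x_A(y_B-y_C) + x_B(y_C-y_A) + x_C(y_A-y_B)|/2
= |1166.88 + 88.2 + 654.36|/2
= 1909.44/2 = 954.72

954.72


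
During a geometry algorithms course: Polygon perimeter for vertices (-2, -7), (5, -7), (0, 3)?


Sides: (-2, -7)->(5, -7): sqrt(49) = 7, (5, -7)->(0, 3): sqrt(125) = 11.18034, (0, 3)->(-2, -7): sqrt(104) = 10.198039
Sum = 28.378379
Perimeter = 28.3784

28.3784


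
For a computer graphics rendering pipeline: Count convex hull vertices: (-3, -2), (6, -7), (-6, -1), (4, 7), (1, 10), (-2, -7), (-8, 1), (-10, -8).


Convex hull vertices (CCW): (-10, -8), (6, -7), (4, 7), (1, 10), (-8, 1)
Count = 5

5


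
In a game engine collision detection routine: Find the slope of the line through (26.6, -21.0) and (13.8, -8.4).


slope = (y2-y1)/(x2-x1) = ((-8.4)-(-21))/(13.8-26.6) = 12.6/(-12.8) = -0.9844

-0.9844


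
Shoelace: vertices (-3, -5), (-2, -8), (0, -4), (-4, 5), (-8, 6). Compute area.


Shoelace sum: ((-3)*(-8) - (-2)*(-5)) + ((-2)*(-4) - 0*(-8)) + (0*5 - (-4)*(-4)) + ((-4)*6 - (-8)*5) + ((-8)*(-5) - (-3)*6)
= 80
Area = |80|/2 = 40

40


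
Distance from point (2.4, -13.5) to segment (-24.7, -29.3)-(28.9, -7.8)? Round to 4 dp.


Project P onto AB: t = 0.5374 (clamped to [0,1])
Closest point on segment: (4.1033, -17.7464)
Distance: 4.5753

4.5753


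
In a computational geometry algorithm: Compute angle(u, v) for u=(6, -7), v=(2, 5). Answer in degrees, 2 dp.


u.v = -23, |u| = sqrt(85) = 9.2195, |v| = sqrt(29) = 5.3852
cos(theta) = u.v/(|u||v|) = -23/sqrt(2465) = -0.463254
theta = acos(-0.463254) = 117.6 degrees

117.6 degrees


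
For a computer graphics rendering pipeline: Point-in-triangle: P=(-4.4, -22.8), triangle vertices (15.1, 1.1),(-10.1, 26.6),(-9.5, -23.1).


Cross products: AB x AP = 1099.53, BC x BP = 253.65, CA x CP = -116.04
All same sign? no

No, outside


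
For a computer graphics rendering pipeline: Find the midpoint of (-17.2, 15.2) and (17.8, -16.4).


M = (((-17.2)+17.8)/2, (15.2+(-16.4))/2)
= (0.3, -0.6)

(0.3, -0.6)


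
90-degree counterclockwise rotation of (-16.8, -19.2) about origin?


90° CCW: (x,y) -> (-y, x)
(-16.8,-19.2) -> (19.2, -16.8)

(19.2, -16.8)


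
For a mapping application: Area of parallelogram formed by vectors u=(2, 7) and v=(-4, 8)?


|u x v| = |2*8 - 7*(-4)|
= |16 - (-28)| = 44

44


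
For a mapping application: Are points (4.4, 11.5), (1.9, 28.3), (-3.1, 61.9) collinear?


Cross product: (1.9-4.4)*(61.9-11.5) - (28.3-11.5)*((-3.1)-4.4)
= 0

Yes, collinear


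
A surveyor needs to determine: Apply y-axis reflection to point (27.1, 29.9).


Reflection over y-axis: (x,y) -> (-x,y)
(27.1, 29.9) -> (-27.1, 29.9)

(-27.1, 29.9)


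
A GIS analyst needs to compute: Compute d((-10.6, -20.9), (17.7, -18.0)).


dx=28.3, dy=2.9
d^2 = 28.3^2 + 2.9^2 = 809.3
d = sqrt(809.3) = 28.4482

28.4482


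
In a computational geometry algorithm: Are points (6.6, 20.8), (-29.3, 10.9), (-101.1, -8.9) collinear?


Cross product: ((-29.3)-6.6)*((-8.9)-20.8) - (10.9-20.8)*((-101.1)-6.6)
= 0

Yes, collinear


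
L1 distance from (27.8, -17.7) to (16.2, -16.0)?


|27.8-16.2| + |(-17.7)-(-16)| = 11.6 + 1.7 = 13.3

13.3


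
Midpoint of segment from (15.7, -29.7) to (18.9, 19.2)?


M = ((15.7+18.9)/2, ((-29.7)+19.2)/2)
= (17.3, -5.25)

(17.3, -5.25)


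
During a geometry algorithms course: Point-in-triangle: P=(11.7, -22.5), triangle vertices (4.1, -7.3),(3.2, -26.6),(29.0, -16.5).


Cross products: AB x AP = 160.36, BC x BP = 19.93, CA x CP = 308.56
All same sign? yes

Yes, inside


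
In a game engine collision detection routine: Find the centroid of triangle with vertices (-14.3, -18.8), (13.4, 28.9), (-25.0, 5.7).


Centroid = ((x_A+x_B+x_C)/3, (y_A+y_B+y_C)/3)
= (((-14.3)+13.4+(-25))/3, ((-18.8)+28.9+5.7)/3)
= (-8.6333, 5.2667)

(-8.6333, 5.2667)


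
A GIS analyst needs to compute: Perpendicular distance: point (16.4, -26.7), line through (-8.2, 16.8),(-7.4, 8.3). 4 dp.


|cross product| = 174.3
|line direction| = sqrt(72.89) = 8.5376
Distance = 174.3/sqrt(72.89) = 20.4157

20.4157


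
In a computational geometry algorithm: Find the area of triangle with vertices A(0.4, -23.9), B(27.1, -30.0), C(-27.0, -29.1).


Area = |x_A(y_B-y_C) + x_B(y_C-y_A) + x_C(y_A-y_B)|/2
= |(-0.36) + (-140.92) + (-164.7)|/2
= 305.98/2 = 152.99

152.99


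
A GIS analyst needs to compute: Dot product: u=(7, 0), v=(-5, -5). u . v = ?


u . v = u_x*v_x + u_y*v_y = 7*(-5) + 0*(-5)
= (-35) + 0 = -35

-35


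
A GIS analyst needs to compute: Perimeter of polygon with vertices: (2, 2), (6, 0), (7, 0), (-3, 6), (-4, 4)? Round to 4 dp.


Sides: (2, 2)->(6, 0): sqrt(20) = 4.472136, (6, 0)->(7, 0): sqrt(1) = 1, (7, 0)->(-3, 6): sqrt(136) = 11.661904, (-3, 6)->(-4, 4): sqrt(5) = 2.236068, (-4, 4)->(2, 2): sqrt(40) = 6.324555
Sum = 25.694663
Perimeter = 25.6947

25.6947


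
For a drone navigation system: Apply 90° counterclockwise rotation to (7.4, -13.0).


90° CCW: (x,y) -> (-y, x)
(7.4,-13) -> (13, 7.4)

(13, 7.4)


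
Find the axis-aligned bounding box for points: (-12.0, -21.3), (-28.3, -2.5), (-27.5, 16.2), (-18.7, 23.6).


x range: [-28.3, -12]
y range: [-21.3, 23.6]
Bounding box: (-28.3,-21.3) to (-12,23.6)

(-28.3,-21.3) to (-12,23.6)


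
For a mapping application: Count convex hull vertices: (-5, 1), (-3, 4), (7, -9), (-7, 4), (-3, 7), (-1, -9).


Convex hull vertices (CCW): (-7, 4), (-1, -9), (7, -9), (-3, 7)
Count = 4

4


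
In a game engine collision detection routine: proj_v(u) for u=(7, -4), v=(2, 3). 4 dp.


u.v = 2, |v| = sqrt(13) = 3.6056
Scalar projection = u.v / |v| = 2 / sqrt(13) = 0.5547

0.5547


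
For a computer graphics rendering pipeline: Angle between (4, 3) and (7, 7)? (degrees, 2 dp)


u.v = 49, |u| = sqrt(25) = 5, |v| = sqrt(98) = 9.8995
cos(theta) = u.v/(|u||v|) = 49/sqrt(2450) = 0.989949
theta = acos(0.989949) = 8.13 degrees

8.13 degrees


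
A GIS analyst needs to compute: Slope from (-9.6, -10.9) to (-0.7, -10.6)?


slope = (y2-y1)/(x2-x1) = ((-10.6)-(-10.9))/((-0.7)-(-9.6)) = 0.3/8.9 = 0.0337

0.0337


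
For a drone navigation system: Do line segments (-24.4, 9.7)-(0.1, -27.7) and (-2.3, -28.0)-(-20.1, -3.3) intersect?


Cross products: d1=-125.19, d2=-64.62, d3=-97.11, d4=-157.68
d1*d2 < 0 and d3*d4 < 0? no

No, they don't intersect


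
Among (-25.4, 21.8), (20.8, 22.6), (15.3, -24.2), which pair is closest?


d(P0,P1) = 46.2069, d(P0,P2) = 61.4206, d(P1,P2) = 47.1221
Closest: P0 and P1

Closest pair: (-25.4, 21.8) and (20.8, 22.6), distance = 46.2069


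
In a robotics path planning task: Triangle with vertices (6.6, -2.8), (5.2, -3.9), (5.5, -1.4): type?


Side lengths squared: AB^2=3.17, BC^2=6.34, CA^2=3.17
Sorted: [3.17, 3.17, 6.34]
By sides: Isosceles, By angles: Right

Isosceles, Right


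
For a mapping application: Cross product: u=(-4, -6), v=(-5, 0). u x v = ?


u x v = u_x*v_y - u_y*v_x = (-4)*0 - (-6)*(-5)
= 0 - 30 = -30

-30


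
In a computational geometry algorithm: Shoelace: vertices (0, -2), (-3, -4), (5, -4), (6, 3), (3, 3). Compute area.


Shoelace sum: (0*(-4) - (-3)*(-2)) + ((-3)*(-4) - 5*(-4)) + (5*3 - 6*(-4)) + (6*3 - 3*3) + (3*(-2) - 0*3)
= 68
Area = |68|/2 = 34

34


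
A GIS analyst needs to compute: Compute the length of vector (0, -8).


|u| = sqrt(0^2 + (-8)^2) = sqrt(64) = 8

8


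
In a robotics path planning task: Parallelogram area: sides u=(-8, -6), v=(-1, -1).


|u x v| = |(-8)*(-1) - (-6)*(-1)|
= |8 - 6| = 2

2


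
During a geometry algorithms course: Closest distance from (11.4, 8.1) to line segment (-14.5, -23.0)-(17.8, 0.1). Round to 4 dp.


Project P onto AB: t = 0.9861 (clamped to [0,1])
Closest point on segment: (17.351, -0.2211)
Distance: 10.2301

10.2301


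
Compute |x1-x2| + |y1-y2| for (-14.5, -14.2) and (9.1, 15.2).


|(-14.5)-9.1| + |(-14.2)-15.2| = 23.6 + 29.4 = 53

53


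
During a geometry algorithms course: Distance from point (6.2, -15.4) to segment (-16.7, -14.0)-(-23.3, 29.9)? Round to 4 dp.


Project P onto AB: t = 0 (clamped to [0,1])
Closest point on segment: (-16.7, -14)
Distance: 22.9428

22.9428


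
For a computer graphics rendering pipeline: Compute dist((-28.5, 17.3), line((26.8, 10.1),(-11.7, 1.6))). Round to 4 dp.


|cross product| = 747.25
|line direction| = sqrt(1554.5) = 39.4271
Distance = 747.25/sqrt(1554.5) = 18.9527

18.9527


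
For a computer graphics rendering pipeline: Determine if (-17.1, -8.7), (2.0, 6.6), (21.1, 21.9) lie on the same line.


Cross product: (2-(-17.1))*(21.9-(-8.7)) - (6.6-(-8.7))*(21.1-(-17.1))
= 0

Yes, collinear


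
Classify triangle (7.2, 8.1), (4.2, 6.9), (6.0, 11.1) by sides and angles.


Side lengths squared: AB^2=10.44, BC^2=20.88, CA^2=10.44
Sorted: [10.44, 10.44, 20.88]
By sides: Isosceles, By angles: Right

Isosceles, Right


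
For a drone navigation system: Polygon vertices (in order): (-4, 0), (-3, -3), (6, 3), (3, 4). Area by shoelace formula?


Shoelace sum: ((-4)*(-3) - (-3)*0) + ((-3)*3 - 6*(-3)) + (6*4 - 3*3) + (3*0 - (-4)*4)
= 52
Area = |52|/2 = 26

26


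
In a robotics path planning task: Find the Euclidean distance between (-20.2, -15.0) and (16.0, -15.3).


dx=36.2, dy=-0.3
d^2 = 36.2^2 + (-0.3)^2 = 1310.53
d = sqrt(1310.53) = 36.2012

36.2012


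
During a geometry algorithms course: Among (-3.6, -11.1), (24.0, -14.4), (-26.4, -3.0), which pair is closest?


d(P0,P1) = 27.7966, d(P0,P2) = 24.1961, d(P1,P2) = 51.6732
Closest: P0 and P2

Closest pair: (-3.6, -11.1) and (-26.4, -3.0), distance = 24.1961


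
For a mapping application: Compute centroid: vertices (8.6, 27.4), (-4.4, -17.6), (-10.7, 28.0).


Centroid = ((x_A+x_B+x_C)/3, (y_A+y_B+y_C)/3)
= ((8.6+(-4.4)+(-10.7))/3, (27.4+(-17.6)+28)/3)
= (-2.1667, 12.6)

(-2.1667, 12.6)


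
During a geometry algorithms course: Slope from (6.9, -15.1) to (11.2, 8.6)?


slope = (y2-y1)/(x2-x1) = (8.6-(-15.1))/(11.2-6.9) = 23.7/4.3 = 5.5116

5.5116


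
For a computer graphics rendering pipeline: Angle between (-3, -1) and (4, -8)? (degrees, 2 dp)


u.v = -4, |u| = sqrt(10) = 3.1623, |v| = sqrt(80) = 8.9443
cos(theta) = u.v/(|u||v|) = -4/sqrt(800) = -0.141421
theta = acos(-0.141421) = 98.13 degrees

98.13 degrees
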